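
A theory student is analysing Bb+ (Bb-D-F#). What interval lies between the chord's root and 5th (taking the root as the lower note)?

The root is Bb and the 5th is F#.
Bb up to F# is 8 semitones, a half step wider than a perfect fifth, so the interval is augmented.

augmented fifth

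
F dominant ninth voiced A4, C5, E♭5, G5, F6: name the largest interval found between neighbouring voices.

minor seventh

Adjacent intervals: A4→C5 = minor third; C5→E♭5 = minor third; E♭5→G5 = major third; G5→F6 = minor seventh.
The largest is G5 to F6, a minor seventh (10 semitones).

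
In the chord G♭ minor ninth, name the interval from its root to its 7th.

The chord tones of G♭min9 (G♭ minor ninth) are G♭, B𝄫, D♭, F♭, A♭.
That puts G♭ below F♭.
G♭ up to F♭ is 10 semitones, a half step narrower than a major seventh, so the interval is minor.

minor 7th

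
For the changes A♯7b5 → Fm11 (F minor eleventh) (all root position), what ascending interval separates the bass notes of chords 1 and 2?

The roots are A♯ and F.
6 letter names make it a sixth; at 7 semitones (a whole step narrower than major) the quality is diminished.

d6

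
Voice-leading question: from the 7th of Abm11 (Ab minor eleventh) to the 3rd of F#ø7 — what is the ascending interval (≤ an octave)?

augmented second

Abm11 (Ab minor eleventh) has Gb as its 7th, and F#ø7 has A as its 3rd.
2 letter names make it a second; at 3 semitones (a half step wider than major) the quality is augmented.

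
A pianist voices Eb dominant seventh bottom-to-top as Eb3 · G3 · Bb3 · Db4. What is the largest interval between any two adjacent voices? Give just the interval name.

major third

Adjacent intervals: Eb3→G3 = major third; G3→Bb3 = minor third; Bb3→Db4 = minor third.
The largest is Eb3 to G3, a major third (4 semitones).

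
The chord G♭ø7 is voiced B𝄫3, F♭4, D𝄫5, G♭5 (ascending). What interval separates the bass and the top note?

major thirteenth

The outer voices are B𝄫3 and G♭5.
From B𝄫 to G♭ is 21 semitones, exactly the major thirteenth.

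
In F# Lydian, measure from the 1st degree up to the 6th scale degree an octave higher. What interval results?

The scale runs F# G# A# B# C# D# E#.
1st degree = F#; 6th degree (up an octave) = D#.
From F# to D# is 21 semitones, exactly the major thirteenth.

major 13th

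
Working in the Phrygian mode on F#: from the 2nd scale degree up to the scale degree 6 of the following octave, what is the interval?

P12

Spelling the Phrygian mode on F#: F# G A B C# D E.
That puts G below D.
From G to D is 19 semitones, exactly the perfect twelfth.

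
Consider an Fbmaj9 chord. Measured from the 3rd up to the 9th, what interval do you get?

Fbmaj9: Fb–Ab–Cb–Eb–Gb.
That puts Ab below Gb.
Ab up to Gb is 10 semitones, a half step narrower than a major seventh, so the interval is minor.

minor seventh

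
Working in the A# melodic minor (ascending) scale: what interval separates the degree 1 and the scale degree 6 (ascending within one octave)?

major sixth

A# melodic minor: A# B# C# D# E# F## G##.
Degree 1 = A#; scale degree 6 = F##.
A# up to F## spans 6 letter names and 9 semitones — a major sixth.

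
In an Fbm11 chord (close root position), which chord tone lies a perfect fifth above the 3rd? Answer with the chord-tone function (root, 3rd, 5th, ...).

Fbm11: Fb Abb Cb Ebb Gb Bbb.
The 3rd is Abb. A perfect fifth above Abb is Ebb.
Ebb is the chord's 7th.

7th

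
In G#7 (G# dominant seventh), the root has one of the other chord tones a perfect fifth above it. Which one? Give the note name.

D#

The chord tones of G#7 are G# B# D# F#.
The root is G#. A perfect fifth above G# is D#.
D# is the chord's 5th.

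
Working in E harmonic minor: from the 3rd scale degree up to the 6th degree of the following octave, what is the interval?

perfect eleventh

Spelling E harmonic minor: E F# G A B C D#.
That puts G below C.
G up to C spans 11 letter names and 17 semitones — a perfect eleventh.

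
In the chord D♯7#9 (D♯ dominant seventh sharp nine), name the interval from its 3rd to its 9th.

The chord tones of D♯7#9 (D♯ dominant seventh sharp nine) are D♯-F𝄪-A♯-C♯-E𝄪.
So we need the interval from F𝄪 up to E𝄪.
Counting 7 letters and 11 half steps from F𝄪 gives a major seventh.

major seventh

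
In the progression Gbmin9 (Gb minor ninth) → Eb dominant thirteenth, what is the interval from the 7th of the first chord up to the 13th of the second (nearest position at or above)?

augmented fifth

The 7th of Gbmin9 (Gb minor ninth) is Fb; the 13th of Eb dominant thirteenth is C.
From Fb to C: 8 semitones over a fifth = augmented.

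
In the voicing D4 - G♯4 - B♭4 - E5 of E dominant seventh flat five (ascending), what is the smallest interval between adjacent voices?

diminished 3rd

Adjacent intervals: D4→G♯4 = augmented fourth; G♯4→B♭4 = diminished third; B♭4→E5 = augmented fourth.
The smallest is G♯4 to B♭4, a diminished third (2 semitones).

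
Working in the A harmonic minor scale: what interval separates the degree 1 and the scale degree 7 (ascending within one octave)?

major seventh

Spelling the A harmonic minor scale: A B C D E F G#.
The degree 1 is A and the 7th scale degree is G#.
Counting 7 letters and 11 half steps from A gives a major seventh.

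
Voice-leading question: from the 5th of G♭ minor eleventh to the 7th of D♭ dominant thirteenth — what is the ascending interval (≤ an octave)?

The 5th of G♭ minor eleventh is D♭; the 7th of D♭ dominant thirteenth is C♭.
D♭ up to C♭ is 10 semitones, a half step narrower than a major seventh, so the interval is minor.

minor seventh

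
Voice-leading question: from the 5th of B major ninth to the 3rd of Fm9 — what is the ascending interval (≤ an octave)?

B major ninth has F# as its 5th, and Fm9 has Ab as its 3rd.
3 letter names make it a third; at 2 semitones (a whole step narrower than major) the quality is diminished.

d3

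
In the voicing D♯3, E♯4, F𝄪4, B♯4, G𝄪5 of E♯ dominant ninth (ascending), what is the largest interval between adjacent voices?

major ninth

Adjacent intervals: D♯3→E♯4 = major ninth; E♯4→F𝄪4 = major second; F𝄪4→B♯4 = perfect fourth; B♯4→G𝄪5 = major sixth.
The largest is D♯3 to E♯4, a major ninth (14 semitones).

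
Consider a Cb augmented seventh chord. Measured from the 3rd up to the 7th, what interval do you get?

diminished 5th

Cb augmented seventh is spelled Cb Eb G Bbb.
That puts Eb below Bbb.
Eb up to Bbb is 6 semitones, a half step narrower than a perfect fifth, so the interval is diminished.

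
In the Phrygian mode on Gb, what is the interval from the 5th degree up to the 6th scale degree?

Gb phrygian: Gb Abb Bbb Cb Db Ebb Fb.
So we need the interval from Db up to Ebb.
From Db to Ebb: 1 semitone over a second = minor.

m2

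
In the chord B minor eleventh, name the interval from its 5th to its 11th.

m7

The chord tones of Bm11 are B–D–F#–A–C#–E.
So we need the interval from F# up to E.
F# up to E is 10 semitones, a half step narrower than a major seventh, so the interval is minor.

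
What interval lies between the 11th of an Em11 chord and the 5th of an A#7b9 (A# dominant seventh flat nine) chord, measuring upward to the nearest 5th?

The 11th of Em11 is A; the 5th of A#7b9 (A# dominant seventh flat nine) is E#.
A up to E# is 8 semitones, a half step wider than a perfect fifth, so the interval is augmented.

augmented fifth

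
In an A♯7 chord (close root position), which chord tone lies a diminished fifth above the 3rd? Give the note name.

G#

A♯7 is spelled A♯-C𝄪-E♯-G♯.
The 3rd is C𝄪. A diminished fifth above C𝄪 is G♯.
G♯ is the chord's 7th.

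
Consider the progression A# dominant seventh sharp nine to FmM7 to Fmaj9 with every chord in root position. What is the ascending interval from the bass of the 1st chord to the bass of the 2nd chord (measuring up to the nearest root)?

The roots are A# and F.
From A# to F: 7 semitones over a sixth = diminished.

diminished sixth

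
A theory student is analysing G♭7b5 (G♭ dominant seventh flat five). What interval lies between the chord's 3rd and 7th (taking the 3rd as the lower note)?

diminished fifth

G♭7b5 (G♭ dominant seventh flat five): G♭, B♭, D𝄫, F♭.
3rd = B♭; 7th = F♭.
5 letter names make it a fifth; at 6 semitones (a half step narrower than perfect) the quality is diminished.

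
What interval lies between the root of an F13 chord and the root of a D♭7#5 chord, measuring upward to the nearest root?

minor sixth

The root of F13 is F; the root of D♭7#5 is D♭.
6 letter names make it a sixth; at 8 semitones (a half step narrower than major) the quality is minor.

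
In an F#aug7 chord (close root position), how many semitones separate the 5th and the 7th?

F#7#5 is spelled F#–A#–C##–E.
C## to E is a diminished third: 2 semitones.

2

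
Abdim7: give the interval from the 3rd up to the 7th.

diminished fifth

Spelling the chord: Ab, Cb, Ebb, Gbb.
So we need the interval from Cb up to Gbb.
Cb up to Gbb is 6 semitones, a half step narrower than a perfect fifth, so the interval is diminished.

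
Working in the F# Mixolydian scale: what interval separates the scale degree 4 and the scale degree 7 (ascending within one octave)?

perfect fourth

F# mixolydian: F# G# A# B C# D# E.
Scale degree 4 = B; degree 7 = E.
Counting 4 letters and 5 half steps from B gives a perfect fourth.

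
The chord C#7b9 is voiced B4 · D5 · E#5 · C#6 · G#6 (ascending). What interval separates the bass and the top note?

The outer voices are B4 and G#6.
From B to G# is 21 semitones, exactly the major thirteenth.

major thirteenth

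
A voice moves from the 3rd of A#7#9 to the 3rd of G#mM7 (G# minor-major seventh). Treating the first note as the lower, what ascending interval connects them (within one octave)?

A#7#9 has C## as its 3rd, and G#mM7 (G# minor-major seventh) has B as its 3rd.
C## up to B is 9 semitones, a whole step narrower than a major seventh, so the interval is diminished.

diminished seventh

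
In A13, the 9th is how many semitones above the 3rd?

10

A13 is spelled A C# E G B F#.
C# to B is a minor seventh: 10 semitones.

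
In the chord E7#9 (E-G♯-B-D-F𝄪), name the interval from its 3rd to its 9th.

major seventh

So we need the interval from G♯ up to F𝄪.
Counting 7 letters and 11 half steps from G♯ gives a major seventh.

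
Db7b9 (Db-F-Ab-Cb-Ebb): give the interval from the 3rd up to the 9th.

The 3rd is F and the 9th is Ebb.
From F to Ebb: 9 semitones over a seventh = diminished.

diminished seventh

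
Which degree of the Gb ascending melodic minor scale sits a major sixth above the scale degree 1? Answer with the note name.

Eb

The scale is Gb Ab Bbb Cb Db Eb F.
The scale degree 1 is Gb; a major sixth above that is Eb — scale degree 6.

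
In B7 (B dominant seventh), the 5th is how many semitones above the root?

B dominant seventh is spelled B-D#-F#-A.
B to F# is a perfect fifth: 7 semitones.

7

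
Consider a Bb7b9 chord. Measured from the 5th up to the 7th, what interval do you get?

m3

The chord tones of Bb7b9 are Bb D F Ab Cb.
So we need the interval from F up to Ab.
From F to Ab: 3 semitones over a third = minor.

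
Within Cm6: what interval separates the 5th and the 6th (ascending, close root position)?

M2

The chord tones of Cm6 (C minor sixth) are C-E♭-G-A.
That puts G below A.
From G to A is 2 semitones, exactly the major second.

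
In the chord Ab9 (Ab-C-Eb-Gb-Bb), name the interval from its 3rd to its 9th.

So we need the interval from C up to Bb.
C up to Bb is 10 semitones, a half step narrower than a major seventh, so the interval is minor.

minor seventh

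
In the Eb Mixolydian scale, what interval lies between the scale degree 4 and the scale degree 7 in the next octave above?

perfect eleventh

The scale runs Eb F G Ab Bb C Db.
So we need the interval from Ab up to Db.
Counting 11 letters and 17 half steps from Ab gives a perfect eleventh.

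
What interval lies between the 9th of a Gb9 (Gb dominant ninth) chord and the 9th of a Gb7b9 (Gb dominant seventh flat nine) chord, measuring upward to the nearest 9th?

diminished octave

Gb9 (Gb dominant ninth) has Ab as its 9th, and Gb7b9 (Gb dominant seventh flat nine) has Abb as its 9th.
8 letter names make it an octave; at 11 semitones (a half step narrower than perfect) the quality is diminished.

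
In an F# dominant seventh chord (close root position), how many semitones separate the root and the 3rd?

4

The chord tones of F# dominant seventh are F#, A#, C#, E.
F# to A# is a major third: 4 semitones.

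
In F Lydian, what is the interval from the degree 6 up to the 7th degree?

major second

F lydian: F G A B C D E.
That puts D below E.
Counting 2 letters and 2 half steps from D gives a major second.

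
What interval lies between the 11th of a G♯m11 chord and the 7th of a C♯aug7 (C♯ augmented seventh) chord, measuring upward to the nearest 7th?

minor seventh

G♯m11 has C♯ as its 11th, and C♯aug7 (C♯ augmented seventh) has B as its 7th.
7 letter names make it a seventh; at 10 semitones (a half step narrower than major) the quality is minor.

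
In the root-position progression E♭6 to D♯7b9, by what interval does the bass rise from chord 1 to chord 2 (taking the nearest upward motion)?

augmented seventh

The roots are E♭ and D♯.
E♭ up to D♯ is 12 semitones, a half step wider than a major seventh, so the interval is augmented.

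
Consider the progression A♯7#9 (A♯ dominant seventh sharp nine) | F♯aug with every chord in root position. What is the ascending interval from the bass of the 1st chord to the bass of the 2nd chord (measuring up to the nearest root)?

minor sixth

The roots are A♯ and F♯.
A♯ up to F♯ is 8 semitones, a half step narrower than a major sixth, so the interval is minor.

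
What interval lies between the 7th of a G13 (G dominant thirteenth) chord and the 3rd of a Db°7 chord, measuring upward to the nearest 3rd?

d8

The 7th of G13 (G dominant thirteenth) is F; the 3rd of Db°7 is Fb.
F up to Fb is 11 semitones, a half step narrower than a perfect octave, so the interval is diminished.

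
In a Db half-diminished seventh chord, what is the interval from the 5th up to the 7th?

Db half-diminished seventh: Db Fb Abb Cb.
That puts Abb below Cb.
From Abb to Cb is 4 semitones, exactly the major third.

major 3rd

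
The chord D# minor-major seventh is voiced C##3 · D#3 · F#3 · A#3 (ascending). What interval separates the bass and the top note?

The outer voices are C##3 and A#3.
6 letter names make it a sixth; at 8 semitones (a half step narrower than major) the quality is minor.

minor 6th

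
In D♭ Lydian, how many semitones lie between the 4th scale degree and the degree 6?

The scale is D♭ E♭ F G A♭ B♭ C.
G up to B♭ is a minor third — 3 semitones.

3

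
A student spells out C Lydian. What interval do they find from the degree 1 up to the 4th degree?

A4

Spelling C Lydian: C D E F# G A B.
That puts C below F#.
4 letter names make it a fourth; at 6 semitones (a half step wider than perfect) the quality is augmented.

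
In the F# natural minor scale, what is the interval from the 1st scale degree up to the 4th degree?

Spelling the F# natural minor scale: F# G# A B C# D E.
The 1st scale degree is F# and the scale degree 4 is B.
From F# to B is 5 semitones, exactly the perfect fourth.

P4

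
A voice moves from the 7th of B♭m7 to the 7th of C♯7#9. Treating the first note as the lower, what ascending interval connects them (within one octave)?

The 7th of B♭m7 is A♭; the 7th of C♯7#9 is B.
2 letter names make it a second; at 3 semitones (a half step wider than major) the quality is augmented.

augmented second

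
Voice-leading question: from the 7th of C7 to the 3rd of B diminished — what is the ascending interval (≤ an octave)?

major third

The 7th of C7 is B♭; the 3rd of B diminished is D.
B♭ up to D spans 3 letter names and 4 semitones — a major third.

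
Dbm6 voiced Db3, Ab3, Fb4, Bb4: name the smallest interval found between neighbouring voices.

Adjacent intervals: Db3→Ab3 = perfect fifth; Ab3→Fb4 = minor sixth; Fb4→Bb4 = augmented fourth.
The smallest is Fb4 to Bb4, an augmented fourth (6 semitones).

augmented fourth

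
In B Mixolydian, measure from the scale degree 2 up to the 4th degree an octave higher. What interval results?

The scale runs B C# D# E F# G# A.
So we need the interval from C# up to E.
10 letter names make it a tenth; at 15 semitones (a half step narrower than major) the quality is minor.

minor tenth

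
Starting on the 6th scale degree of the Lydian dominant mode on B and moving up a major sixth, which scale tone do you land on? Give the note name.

The scale is B C# D# E# F# G# A.
The 6th scale degree is G#; a major sixth above that is E# — scale degree 4.

E#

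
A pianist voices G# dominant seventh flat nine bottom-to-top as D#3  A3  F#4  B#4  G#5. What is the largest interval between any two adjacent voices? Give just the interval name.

major sixth

Adjacent intervals: D#3→A3 = diminished fifth; A3→F#4 = major sixth; F#4→B#4 = augmented fourth; B#4→G#5 = minor sixth.
The largest is A3 to F#4, a major sixth (9 semitones).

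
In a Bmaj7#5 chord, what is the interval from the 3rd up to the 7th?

Bmaj7#5 (B augmented major seventh): B–D♯–F𝄪–A♯.
3rd = D♯; 7th = A♯.
D♯ up to A♯ spans 5 letter names and 7 semitones — a perfect fifth.

perfect fifth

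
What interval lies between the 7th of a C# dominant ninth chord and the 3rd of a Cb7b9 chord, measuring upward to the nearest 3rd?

d4

C# dominant ninth has B as its 7th, and Cb7b9 has Eb as its 3rd.
From B to Eb: 4 semitones over a fourth = diminished.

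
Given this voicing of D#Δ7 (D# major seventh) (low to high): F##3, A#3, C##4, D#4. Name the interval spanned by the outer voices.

minor sixth

The outer voices are F##3 and D#4.
F## up to D# is 8 semitones, a half step narrower than a major sixth, so the interval is minor.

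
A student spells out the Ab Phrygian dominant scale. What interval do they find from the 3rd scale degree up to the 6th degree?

diminished 4th

Spelling the Ab Phrygian dominant scale: Ab Bbb C Db Eb Fb Gb.
The 3rd scale degree is C and the 6th degree is Fb.
C up to Fb is 4 semitones, a half step narrower than a perfect fourth, so the interval is diminished.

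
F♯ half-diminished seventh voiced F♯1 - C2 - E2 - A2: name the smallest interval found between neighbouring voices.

Adjacent intervals: F♯1→C2 = diminished fifth; C2→E2 = major third; E2→A2 = perfect fourth.
The smallest is C2 to E2, a major third (4 semitones).

major third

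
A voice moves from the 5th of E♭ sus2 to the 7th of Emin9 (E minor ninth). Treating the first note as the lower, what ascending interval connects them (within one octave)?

major third

E♭ sus2 has B♭ as its 5th, and Emin9 (E minor ninth) has D as its 7th.
B♭ up to D spans 3 letter names and 4 semitones — a major third.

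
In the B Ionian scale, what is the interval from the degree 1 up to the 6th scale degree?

major sixth

Spelling the B Ionian scale: B C# D# E F# G# A#.
Degree 1 = B; 6th degree = G#.
B up to G# spans 6 letter names and 9 semitones — a major sixth.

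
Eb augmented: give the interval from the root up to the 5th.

The chord tones of Ebaug (Eb augmented) are Eb–G–B.
The root is Eb and the 5th is B.
5 letter names make it a fifth; at 8 semitones (a half step wider than perfect) the quality is augmented.

augmented fifth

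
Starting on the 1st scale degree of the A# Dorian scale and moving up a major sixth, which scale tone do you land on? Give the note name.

F##

The scale is A# B# C# D# E# F## G#.
The 1st scale degree is A#; a major sixth above that is F## — scale degree 6.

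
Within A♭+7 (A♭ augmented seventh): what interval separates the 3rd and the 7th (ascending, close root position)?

A♭aug7: A♭ C E G♭.
3rd = C; 7th = G♭.
5 letter names make it a fifth; at 6 semitones (a half step narrower than perfect) the quality is diminished.

diminished fifth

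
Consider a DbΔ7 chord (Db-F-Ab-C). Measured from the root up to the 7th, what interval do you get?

major seventh

The root is Db and the 7th is C.
From Db to C is 11 semitones, exactly the major seventh.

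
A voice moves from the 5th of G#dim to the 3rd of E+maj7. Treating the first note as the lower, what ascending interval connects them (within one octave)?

A4

The 5th of G#dim is D; the 3rd of E+maj7 is G#.
From D to G#: 6 semitones over a fourth = augmented.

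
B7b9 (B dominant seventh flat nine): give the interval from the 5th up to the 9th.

diminished fifth

B7b9: B, D#, F#, A, C.
The 5th is F# and the 9th is C.
5 letter names make it a fifth; at 6 semitones (a half step narrower than perfect) the quality is diminished.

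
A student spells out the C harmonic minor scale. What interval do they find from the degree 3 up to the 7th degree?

A5

The scale runs C D Eb F G Ab B.
So we need the interval from Eb up to B.
Eb up to B is 8 semitones, a half step wider than a perfect fifth, so the interval is augmented.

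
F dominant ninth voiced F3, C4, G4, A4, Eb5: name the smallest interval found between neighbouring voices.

Adjacent intervals: F3→C4 = perfect fifth; C4→G4 = perfect fifth; G4→A4 = major second; A4→Eb5 = diminished fifth.
The smallest is G4 to A4, a major second (2 semitones).

M2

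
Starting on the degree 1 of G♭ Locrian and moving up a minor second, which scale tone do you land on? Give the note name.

Abb

The scale is G♭ A𝄫 B𝄫 C♭ D𝄫 E𝄫 F♭.
The degree 1 is G♭; a minor second above that is A𝄫 — scale degree 2.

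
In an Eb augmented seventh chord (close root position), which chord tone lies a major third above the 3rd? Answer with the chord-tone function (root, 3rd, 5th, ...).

5th

The chord tones of Eb7#5 (Eb augmented seventh) are Eb G B Db.
The 3rd is G. A major third above G is B.
B is the chord's 5th.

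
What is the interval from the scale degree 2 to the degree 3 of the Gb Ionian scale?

Gb major: Gb Ab Bb Cb Db Eb F.
That puts Ab below Bb.
From Ab to Bb is 2 semitones, exactly the major second.

M2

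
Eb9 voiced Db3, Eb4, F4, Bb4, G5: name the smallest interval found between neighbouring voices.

Adjacent intervals: Db3→Eb4 = major ninth; Eb4→F4 = major second; F4→Bb4 = perfect fourth; Bb4→G5 = major sixth.
The smallest is Eb4 to F4, a major second (2 semitones).

major second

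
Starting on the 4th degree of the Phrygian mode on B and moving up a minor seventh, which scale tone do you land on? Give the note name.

D

The scale is B C D E F♯ G A.
The 4th degree is E; a minor seventh above that is D — scale degree 3.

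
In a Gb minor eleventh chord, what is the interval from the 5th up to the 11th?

Spelling the chord: Gb Bbb Db Fb Ab Cb.
That puts Db below Cb.
7 letter names make it a seventh; at 10 semitones (a half step narrower than major) the quality is minor.

minor seventh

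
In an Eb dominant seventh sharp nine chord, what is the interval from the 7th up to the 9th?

augmented 3rd

Eb7#9 (Eb dominant seventh sharp nine) is spelled Eb G Bb Db F#.
The 7th is Db and the 9th is F#.
From Db to F#: 5 semitones over a third = augmented.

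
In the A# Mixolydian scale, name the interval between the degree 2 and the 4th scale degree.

A# mixolydian: A# B# C## D# E# F## G#.
That puts B# below D#.
From B# to D#: 3 semitones over a third = minor.

minor third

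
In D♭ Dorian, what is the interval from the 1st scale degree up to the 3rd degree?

Spelling D♭ Dorian: D♭ E♭ F♭ G♭ A♭ B♭ C♭.
1st scale degree = D♭; 3rd scale degree = F♭.
D♭ up to F♭ is 3 semitones, a half step narrower than a major third, so the interval is minor.

minor 3rd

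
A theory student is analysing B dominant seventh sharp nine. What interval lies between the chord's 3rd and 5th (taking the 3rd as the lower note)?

B dominant seventh sharp nine is spelled B, D#, F#, A, C##.
So we need the interval from D# up to F#.
D# up to F# is 3 semitones, a half step narrower than a major third, so the interval is minor.

minor third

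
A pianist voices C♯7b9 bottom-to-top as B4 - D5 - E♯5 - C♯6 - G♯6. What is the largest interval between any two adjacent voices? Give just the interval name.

minor sixth

Adjacent intervals: B4→D5 = minor third; D5→E♯5 = augmented second; E♯5→C♯6 = minor sixth; C♯6→G♯6 = perfect fifth.
The largest is E♯5 to C♯6, a minor sixth (8 semitones).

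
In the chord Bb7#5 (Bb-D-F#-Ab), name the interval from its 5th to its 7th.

So we need the interval from F# up to Ab.
3 letter names make it a third; at 2 semitones (a whole step narrower than major) the quality is diminished.

diminished third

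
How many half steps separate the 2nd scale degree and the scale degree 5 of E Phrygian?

The scale is E F G A B C D.
F up to B is an augmented fourth — 6 semitones.

6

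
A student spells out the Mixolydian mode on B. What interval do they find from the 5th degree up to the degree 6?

The scale runs B C♯ D♯ E F♯ G♯ A.
That puts F♯ below G♯.
Counting 2 letters and 2 half steps from F♯ gives a major second.

M2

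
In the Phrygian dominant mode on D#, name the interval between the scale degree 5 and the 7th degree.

minor 3rd

The scale runs D# E F## G# A# B C#.
Scale degree 5 = A#; scale degree 7 = C#.
A# up to C# is 3 semitones, a half step narrower than a major third, so the interval is minor.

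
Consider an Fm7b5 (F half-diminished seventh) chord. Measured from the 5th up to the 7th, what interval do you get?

Spelling the chord: F–A♭–C♭–E♭.
The 5th is C♭ and the 7th is E♭.
From C♭ to E♭ is 4 semitones, exactly the major third.

M3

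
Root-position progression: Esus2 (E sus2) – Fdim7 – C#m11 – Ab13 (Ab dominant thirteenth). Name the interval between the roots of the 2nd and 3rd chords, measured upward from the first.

augmented fifth

The roots are F and C#.
F up to C# is 8 semitones, a half step wider than a perfect fifth, so the interval is augmented.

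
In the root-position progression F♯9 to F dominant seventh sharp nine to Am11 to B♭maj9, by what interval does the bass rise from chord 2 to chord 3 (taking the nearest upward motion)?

The roots are F and A.
Counting 3 letters and 4 half steps from F gives a major third.

major 3rd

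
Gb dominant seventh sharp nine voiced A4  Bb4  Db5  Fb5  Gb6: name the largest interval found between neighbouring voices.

Adjacent intervals: A4→Bb4 = minor second; Bb4→Db5 = minor third; Db5→Fb5 = minor third; Fb5→Gb6 = major ninth.
The largest is Fb5 to Gb6, a major ninth (14 semitones).

M9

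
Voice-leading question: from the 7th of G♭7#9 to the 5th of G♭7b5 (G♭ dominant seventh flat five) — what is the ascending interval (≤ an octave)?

The 7th of G♭7#9 is F♭; the 5th of G♭7b5 (G♭ dominant seventh flat five) is D𝄫.
F♭ up to D𝄫 is 8 semitones, a half step narrower than a major sixth, so the interval is minor.

minor 6th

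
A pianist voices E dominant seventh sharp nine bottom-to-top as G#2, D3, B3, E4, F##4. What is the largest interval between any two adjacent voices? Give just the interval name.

major sixth

Adjacent intervals: G#2→D3 = diminished fifth; D3→B3 = major sixth; B3→E4 = perfect fourth; E4→F##4 = augmented second.
The largest is D3 to B3, a major sixth (9 semitones).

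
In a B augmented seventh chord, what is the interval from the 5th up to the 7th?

The chord tones of Baug7 (B augmented seventh) are B–D♯–F𝄪–A.
That puts F𝄪 below A.
From F𝄪 to A: 2 semitones over a third = diminished.

diminished third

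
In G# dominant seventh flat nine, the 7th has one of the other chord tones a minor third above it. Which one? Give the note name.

A

G#7b9: G# B# D# F# A.
The 7th is F#. A minor third above F# is A.
A is the chord's 9th.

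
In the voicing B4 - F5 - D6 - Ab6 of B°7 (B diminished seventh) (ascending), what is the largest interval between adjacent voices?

Adjacent intervals: B4→F5 = diminished fifth; F5→D6 = major sixth; D6→Ab6 = diminished fifth.
The largest is F5 to D6, a major sixth (9 semitones).

M6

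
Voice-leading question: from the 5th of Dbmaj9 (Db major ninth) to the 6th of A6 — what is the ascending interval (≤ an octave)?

The 5th of Dbmaj9 (Db major ninth) is Ab; the 6th of A6 is F#.
From Ab to F#: 10 semitones over a sixth = augmented.

A6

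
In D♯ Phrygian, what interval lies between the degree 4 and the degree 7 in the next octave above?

The scale runs D♯ E F♯ G♯ A♯ B C♯.
Degree 4 = G♯; 7th degree (up an octave) = C♯.
From G♯ to C♯ is 17 semitones, exactly the perfect eleventh.

perfect 11th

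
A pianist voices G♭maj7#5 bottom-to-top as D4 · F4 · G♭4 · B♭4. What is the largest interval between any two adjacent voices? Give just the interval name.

major 3rd

Adjacent intervals: D4→F4 = minor third; F4→G♭4 = minor second; G♭4→B♭4 = major third.
The largest is G♭4 to B♭4, a major third (4 semitones).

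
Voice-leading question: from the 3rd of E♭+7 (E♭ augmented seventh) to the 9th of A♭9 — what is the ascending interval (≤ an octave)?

The 3rd of E♭+7 (E♭ augmented seventh) is G; the 9th of A♭9 is B♭.
G up to B♭ is 3 semitones, a half step narrower than a major third, so the interval is minor.

minor third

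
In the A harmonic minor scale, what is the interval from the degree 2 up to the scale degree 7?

major sixth

The scale runs A B C D E F G♯.
Degree 2 = B; scale degree 7 = G♯.
Counting 6 letters and 9 half steps from B gives a major sixth.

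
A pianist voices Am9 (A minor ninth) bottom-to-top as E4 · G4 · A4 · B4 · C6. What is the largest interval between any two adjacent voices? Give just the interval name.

minor ninth

Adjacent intervals: E4→G4 = minor third; G4→A4 = major second; A4→B4 = major second; B4→C6 = minor ninth.
The largest is B4 to C6, a minor ninth (13 semitones).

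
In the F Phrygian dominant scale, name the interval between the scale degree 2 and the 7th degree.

major sixth

The scale runs F Gb A Bb C Db Eb.
So we need the interval from Gb up to Eb.
Counting 6 letters and 9 half steps from Gb gives a major sixth.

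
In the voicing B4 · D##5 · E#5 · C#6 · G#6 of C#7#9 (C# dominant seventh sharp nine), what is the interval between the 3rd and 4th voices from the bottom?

Those voices are E#5 and C#6.
6 letter names make it a sixth; at 8 semitones (a half step narrower than major) the quality is minor.

m6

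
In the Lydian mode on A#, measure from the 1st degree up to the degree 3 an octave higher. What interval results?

major tenth

Spelling the Lydian mode on A#: A# B# C## D## E# F## G##.
So we need the interval from A# up to C##.
Counting 10 letters and 16 half steps from A# gives a major tenth.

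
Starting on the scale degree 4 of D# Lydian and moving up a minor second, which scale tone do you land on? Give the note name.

A#

The scale is D# E# F## G## A# B# C##.
The scale degree 4 is G##; a minor second above that is A# — scale degree 5.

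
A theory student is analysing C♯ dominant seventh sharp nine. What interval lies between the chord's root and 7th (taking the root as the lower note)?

C♯ dominant seventh sharp nine: C♯, E♯, G♯, B, D𝄪.
That puts C♯ below B.
C♯ up to B is 10 semitones, a half step narrower than a major seventh, so the interval is minor.

minor seventh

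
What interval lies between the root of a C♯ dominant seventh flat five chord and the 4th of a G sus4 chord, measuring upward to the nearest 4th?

diminished octave

C♯ dominant seventh flat five has C♯ as its root, and G sus4 has C as its 4th.
From C♯ to C: 11 semitones over an octave = diminished.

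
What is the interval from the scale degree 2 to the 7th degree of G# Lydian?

G# lydian: G# A# B# C## D# E# F##.
That puts A# below F##.
Counting 6 letters and 9 half steps from A# gives a major sixth.

major 6th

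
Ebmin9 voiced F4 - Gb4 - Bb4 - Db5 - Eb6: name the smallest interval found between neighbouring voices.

Adjacent intervals: F4→Gb4 = minor second; Gb4→Bb4 = major third; Bb4→Db5 = minor third; Db5→Eb6 = major ninth.
The smallest is F4 to Gb4, a minor second (1 semitone).

minor 2nd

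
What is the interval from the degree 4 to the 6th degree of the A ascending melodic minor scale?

major 3rd

The scale runs A B C D E F# G#.
The degree 4 is D and the degree 6 is F#.
From D to F# is 4 semitones, exactly the major third.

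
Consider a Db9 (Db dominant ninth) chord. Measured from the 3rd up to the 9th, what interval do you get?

Db9 (Db dominant ninth): Db-F-Ab-Cb-Eb.
That puts F below Eb.
From F to Eb: 10 semitones over a seventh = minor.

minor 7th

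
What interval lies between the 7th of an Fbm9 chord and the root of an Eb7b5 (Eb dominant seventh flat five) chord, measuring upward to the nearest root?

augmented unison

The 7th of Fbm9 is Ebb; the root of Eb7b5 (Eb dominant seventh flat five) is Eb.
1 letter names make it a unison; at 1 semitone (a half step wider than perfect) the quality is augmented.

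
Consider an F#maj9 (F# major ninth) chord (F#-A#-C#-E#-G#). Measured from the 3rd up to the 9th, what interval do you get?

3rd = A#; 9th = G#.
A# up to G# is 10 semitones, a half step narrower than a major seventh, so the interval is minor.

m7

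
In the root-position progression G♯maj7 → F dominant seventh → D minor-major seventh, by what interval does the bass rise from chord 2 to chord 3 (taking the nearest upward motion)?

The roots are F and D.
F up to D spans 6 letter names and 9 semitones — a major sixth.

major sixth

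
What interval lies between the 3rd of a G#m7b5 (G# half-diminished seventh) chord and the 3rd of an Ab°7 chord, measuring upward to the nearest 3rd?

The 3rd of G#m7b5 (G# half-diminished seventh) is B; the 3rd of Ab°7 is Cb.
2 letter names make it a second; at 0 semitones (a whole step narrower than major) the quality is diminished.

diminished second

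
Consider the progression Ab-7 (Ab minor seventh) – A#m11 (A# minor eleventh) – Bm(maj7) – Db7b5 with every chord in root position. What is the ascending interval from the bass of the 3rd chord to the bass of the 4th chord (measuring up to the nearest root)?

diminished third

The roots are B and Db.
B up to Db is 2 semitones, a whole step narrower than a major third, so the interval is diminished.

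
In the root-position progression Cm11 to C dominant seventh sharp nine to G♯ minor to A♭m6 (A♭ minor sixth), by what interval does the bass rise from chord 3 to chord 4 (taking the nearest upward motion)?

diminished second

The roots are G♯ and A♭.
G♯ up to A♭ is 0 semitones, a whole step narrower than a major second, so the interval is diminished.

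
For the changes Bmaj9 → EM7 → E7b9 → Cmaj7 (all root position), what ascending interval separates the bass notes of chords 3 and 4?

The roots are E and C.
From E to C: 8 semitones over a sixth = minor.

minor sixth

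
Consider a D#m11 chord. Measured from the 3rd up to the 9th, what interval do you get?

major seventh

D#m11 (D# minor eleventh) is spelled D#, F#, A#, C#, E#, G#.
That puts F# below E#.
Counting 7 letters and 11 half steps from F# gives a major seventh.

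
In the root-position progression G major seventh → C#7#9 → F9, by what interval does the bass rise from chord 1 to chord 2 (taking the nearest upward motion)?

augmented fourth

The roots are G and C#.
G up to C# is 6 semitones, a half step wider than a perfect fourth, so the interval is augmented.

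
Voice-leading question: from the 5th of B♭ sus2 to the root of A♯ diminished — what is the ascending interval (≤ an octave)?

A3

The 5th of B♭ sus2 is F; the root of A♯ diminished is A♯.
F up to A♯ is 5 semitones, a half step wider than a major third, so the interval is augmented.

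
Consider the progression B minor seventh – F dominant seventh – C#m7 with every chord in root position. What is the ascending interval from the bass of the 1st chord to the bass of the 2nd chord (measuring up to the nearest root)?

The roots are B and F.
From B to F: 6 semitones over a fifth = diminished.

diminished 5th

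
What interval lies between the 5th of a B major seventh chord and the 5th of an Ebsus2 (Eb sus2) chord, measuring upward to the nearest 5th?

diminished fourth

The 5th of B major seventh is F#; the 5th of Ebsus2 (Eb sus2) is Bb.
4 letter names make it a fourth; at 4 semitones (a half step narrower than perfect) the quality is diminished.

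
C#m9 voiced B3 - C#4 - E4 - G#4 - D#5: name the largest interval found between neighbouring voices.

perfect 5th

Adjacent intervals: B3→C#4 = major second; C#4→E4 = minor third; E4→G#4 = major third; G#4→D#5 = perfect fifth.
The largest is G#4 to D#5, a perfect fifth (7 semitones).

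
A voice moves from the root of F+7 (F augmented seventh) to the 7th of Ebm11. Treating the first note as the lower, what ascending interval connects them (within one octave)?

m6

The root of F+7 (F augmented seventh) is F; the 7th of Ebm11 is Db.
From F to Db: 8 semitones over a sixth = minor.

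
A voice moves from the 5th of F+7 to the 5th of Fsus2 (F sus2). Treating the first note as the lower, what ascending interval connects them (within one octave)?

diminished octave

F+7 has C♯ as its 5th, and Fsus2 (F sus2) has C as its 5th.
C♯ up to C is 11 semitones, a half step narrower than a perfect octave, so the interval is diminished.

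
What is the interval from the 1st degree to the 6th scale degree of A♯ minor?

minor sixth

A♯ natural minor: A♯ B♯ C♯ D♯ E♯ F♯ G♯.
The 1st degree is A♯ and the 6th degree is F♯.
A♯ up to F♯ is 8 semitones, a half step narrower than a major sixth, so the interval is minor.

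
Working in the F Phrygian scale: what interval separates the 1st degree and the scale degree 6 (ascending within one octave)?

The scale runs F Gb Ab Bb C Db Eb.
1st degree = F; scale degree 6 = Db.
From F to Db: 8 semitones over a sixth = minor.

minor sixth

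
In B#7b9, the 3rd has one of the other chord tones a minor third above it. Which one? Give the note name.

F##

B#7b9 (B# dominant seventh flat nine) is spelled B#, D##, F##, A#, C#.
The 3rd is D##. A minor third above D## is F##.
F## is the chord's 5th.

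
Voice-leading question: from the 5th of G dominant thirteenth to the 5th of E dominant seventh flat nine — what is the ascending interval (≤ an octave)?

G dominant thirteenth has D as its 5th, and E dominant seventh flat nine has B as its 5th.
Counting 6 letters and 9 half steps from D gives a major sixth.

major 6th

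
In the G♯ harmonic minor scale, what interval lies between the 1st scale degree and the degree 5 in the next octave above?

perfect twelfth

G♯ harmonic minor: G♯ A♯ B C♯ D♯ E F𝄪.
The 1st scale degree is G♯ and the 5th degree (up an octave) is D♯.
Counting 12 letters and 19 half steps from G♯ gives a perfect twelfth.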